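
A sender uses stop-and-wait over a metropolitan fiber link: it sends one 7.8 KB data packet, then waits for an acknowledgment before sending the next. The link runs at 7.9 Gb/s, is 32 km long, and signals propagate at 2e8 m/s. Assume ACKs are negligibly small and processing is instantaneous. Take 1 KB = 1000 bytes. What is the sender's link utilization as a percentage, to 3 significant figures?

t_tx = L/R = 62400/7900000000 = 7.89873e-06 s.
t_prop = 32000/200000000 = 0.00016 s; RTT = 0.00032 s.
Cycle = t_tx + RTT = 0.000327899 s.
Utilization = t_tx / cycle = 7.89873e-06/0.000327899 = 2.41 %.

2.41 %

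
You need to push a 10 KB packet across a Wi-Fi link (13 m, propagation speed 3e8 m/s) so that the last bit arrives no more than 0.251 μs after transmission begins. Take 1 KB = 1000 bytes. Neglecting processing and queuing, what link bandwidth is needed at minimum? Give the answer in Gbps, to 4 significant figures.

385.2 Gbps

L = 80000 bits.
Propagation delay = 13 / 300000000 = 0.0433333 μs.
Transmission budget = 0.251 − 0.0433333 = 0.207667 μs.
R ≥ L / t_tx = 80000 bits / 2.07667e-07 s = 385.2 Gbps.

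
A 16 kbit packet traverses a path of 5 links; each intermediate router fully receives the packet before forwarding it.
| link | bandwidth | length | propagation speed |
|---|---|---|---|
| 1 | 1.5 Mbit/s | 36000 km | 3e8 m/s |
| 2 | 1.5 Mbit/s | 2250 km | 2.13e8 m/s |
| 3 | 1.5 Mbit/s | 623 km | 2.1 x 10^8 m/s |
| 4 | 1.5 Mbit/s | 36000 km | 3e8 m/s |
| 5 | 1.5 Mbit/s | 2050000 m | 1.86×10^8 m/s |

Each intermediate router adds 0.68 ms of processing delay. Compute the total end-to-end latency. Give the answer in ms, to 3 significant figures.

L = 16000 bits.
Transmission delay per hop = L/R = 16000/1500000 = 10.6667 ms; 5 hops → 53.3333 ms.
Propagation delays (d/s per hop): 120, 10.5634, 2.96667, 120, 11.0215 ms; sum = 264.552 ms.
Processing at 4 router(s): 4 × 0.68 ms = 2.72 ms.
End-to-end = 321 ms.

321 ms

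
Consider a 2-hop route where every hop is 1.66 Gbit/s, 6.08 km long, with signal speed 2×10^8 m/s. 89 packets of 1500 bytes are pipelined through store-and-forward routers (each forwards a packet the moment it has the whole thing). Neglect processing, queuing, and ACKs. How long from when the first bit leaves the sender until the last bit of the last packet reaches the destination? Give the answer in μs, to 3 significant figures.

Per-hop transmission t_tx = L/R = 12000/1660000000 = 7.22892 μs.
Per-hop propagation t_prop = 6080/200000000 = 30.4 μs.
Pipeline fill: first packet needs 2·t_tx to clear all hops; remaining 88 packets each add one t_tx.
Total = (2+89-1)·t_tx + 2·t_prop = 90·7.22892 + 2·30.4 = 711 μs.

711 μs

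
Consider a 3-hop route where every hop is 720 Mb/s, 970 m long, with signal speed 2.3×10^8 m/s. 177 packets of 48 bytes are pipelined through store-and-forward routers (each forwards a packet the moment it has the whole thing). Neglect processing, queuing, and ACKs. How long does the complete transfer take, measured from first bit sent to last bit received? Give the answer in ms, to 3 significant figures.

0.108 ms

Per-hop transmission t_tx = L/R = 384/720000000 = 0.000533333 ms.
Per-hop propagation t_prop = 970/2.3e+08 = 0.00421739 ms.
Pipeline fill: first packet needs 3·t_tx to clear all hops; remaining 176 packets each add one t_tx.
Total = (3+177-1)·t_tx + 3·t_prop = 179·0.000533333 + 3·0.00421739 = 0.108 ms.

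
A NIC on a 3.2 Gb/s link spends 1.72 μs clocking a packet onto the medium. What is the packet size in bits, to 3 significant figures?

L = R × t_tx = 3200000000 b/s × 1.72e-06 s = 5504 bits.

5500 bits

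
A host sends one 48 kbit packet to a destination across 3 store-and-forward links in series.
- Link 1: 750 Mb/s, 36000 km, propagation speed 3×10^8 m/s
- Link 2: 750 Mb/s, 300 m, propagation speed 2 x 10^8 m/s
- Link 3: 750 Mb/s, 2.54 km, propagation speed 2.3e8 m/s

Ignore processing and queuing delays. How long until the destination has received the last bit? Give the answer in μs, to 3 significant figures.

L = 48000 bits.
Transmission delay per hop = L/R = 48000/750000000 = 64 μs; 3 hops → 192 μs.
Propagation delays (d/s per hop): 120000, 1.5, 11.0435 μs; sum = 120013 μs.
End-to-end = 120000 μs.

120000 μs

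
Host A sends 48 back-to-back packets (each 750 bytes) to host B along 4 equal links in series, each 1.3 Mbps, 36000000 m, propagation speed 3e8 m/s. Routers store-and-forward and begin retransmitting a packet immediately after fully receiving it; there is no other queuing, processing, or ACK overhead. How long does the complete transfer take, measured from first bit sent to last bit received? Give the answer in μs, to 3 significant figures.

Per-hop transmission t_tx = L/R = 6000/1300000 = 4615.38 μs.
Per-hop propagation t_prop = 36000000/300000000 = 120000 μs.
Pipeline fill: first packet needs 4·t_tx to clear all hops; remaining 47 packets each add one t_tx.
Total = (4+48-1)·t_tx + 4·t_prop = 51·4615.38 + 4·120000 = 715000 μs.

715000 μs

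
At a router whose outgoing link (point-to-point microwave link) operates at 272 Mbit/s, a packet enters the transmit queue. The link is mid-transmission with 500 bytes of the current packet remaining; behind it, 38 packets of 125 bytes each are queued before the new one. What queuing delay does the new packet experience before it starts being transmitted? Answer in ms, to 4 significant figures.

Each queued packet: L/R = 1000/272000000 = 0.00367647 ms.
38 queued → 0.139706 ms.
Plus remaining 4000 bits of current packet: 0.0147059 ms.
Queuing delay = 0.1544 ms.

0.1544 ms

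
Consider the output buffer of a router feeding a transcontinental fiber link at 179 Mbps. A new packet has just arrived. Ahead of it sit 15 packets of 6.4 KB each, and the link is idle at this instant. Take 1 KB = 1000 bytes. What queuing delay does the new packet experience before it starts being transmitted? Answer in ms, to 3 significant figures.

Each queued packet: L/R = 51200/179000000 = 0.286034 ms.
15 queued → 4.2905 ms.
Queuing delay = 4.29 ms.

4.29 ms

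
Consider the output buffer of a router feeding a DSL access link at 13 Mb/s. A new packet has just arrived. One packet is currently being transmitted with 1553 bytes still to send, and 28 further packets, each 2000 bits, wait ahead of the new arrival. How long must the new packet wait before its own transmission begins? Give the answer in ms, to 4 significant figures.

5.263 ms

Each queued packet: L/R = 2000/13000000 = 0.153846 ms.
28 queued → 4.30769 ms.
Plus remaining 12424 bits of current packet: 0.955692 ms.
Queuing delay = 5.263 ms.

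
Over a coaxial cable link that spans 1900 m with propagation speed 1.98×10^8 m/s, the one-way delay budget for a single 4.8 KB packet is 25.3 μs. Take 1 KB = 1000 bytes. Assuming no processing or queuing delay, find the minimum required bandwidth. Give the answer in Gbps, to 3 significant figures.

L = 38400 bits.
Propagation delay = 1900 / 198000000 = 9.59596 μs.
Transmission budget = 25.3 − 9.59596 = 15.704 μs.
R ≥ L / t_tx = 38400 bits / 1.5704e-05 s = 2.45 Gbps.

2.45 Gbps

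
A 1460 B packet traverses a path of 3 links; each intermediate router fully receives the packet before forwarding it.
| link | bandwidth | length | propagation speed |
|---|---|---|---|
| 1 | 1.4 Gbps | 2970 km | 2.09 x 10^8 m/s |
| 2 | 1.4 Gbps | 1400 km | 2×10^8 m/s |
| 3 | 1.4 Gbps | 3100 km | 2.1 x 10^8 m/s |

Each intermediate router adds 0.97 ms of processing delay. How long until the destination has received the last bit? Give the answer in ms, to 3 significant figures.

37.9 ms

L = 1460 × 8 = 11680 bits.
Transmission delay per hop = L/R = 11680/1400000000 = 0.00834286 ms; 3 hops → 0.0250286 ms.
Propagation delays (d/s per hop): 14.2105, 7, 14.7619 ms; sum = 35.9724 ms.
Processing at 2 router(s): 2 × 0.97 ms = 1.94 ms.
End-to-end = 37.9 ms.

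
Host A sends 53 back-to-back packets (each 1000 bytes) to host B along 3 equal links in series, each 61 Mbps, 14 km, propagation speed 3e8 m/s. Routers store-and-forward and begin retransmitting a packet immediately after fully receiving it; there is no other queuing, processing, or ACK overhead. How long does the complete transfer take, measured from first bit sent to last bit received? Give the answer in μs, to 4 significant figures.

7353 μs

Per-hop transmission t_tx = L/R = 8000/61000000 = 131.148 μs.
Per-hop propagation t_prop = 14000/300000000 = 46.6667 μs.
Pipeline fill: first packet needs 3·t_tx to clear all hops; remaining 52 packets each add one t_tx.
Total = (3+53-1)·t_tx + 3·t_prop = 55·131.148 + 3·46.6667 = 7353 μs.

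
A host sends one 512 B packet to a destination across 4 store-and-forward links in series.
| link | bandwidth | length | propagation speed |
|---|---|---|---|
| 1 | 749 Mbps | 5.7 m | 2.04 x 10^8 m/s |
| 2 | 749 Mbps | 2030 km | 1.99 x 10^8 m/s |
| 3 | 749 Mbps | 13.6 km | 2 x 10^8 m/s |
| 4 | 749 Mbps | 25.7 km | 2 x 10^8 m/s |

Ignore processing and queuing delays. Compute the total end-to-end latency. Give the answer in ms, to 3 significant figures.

10.4 ms

L = 512 × 8 = 4096 bits.
Transmission delay per hop = L/R = 4096/749000000 = 0.00546862 ms; 4 hops → 0.0218745 ms.
Propagation delays (d/s per hop): 2.79412e-05, 10.201, 0.068, 0.1285 ms; sum = 10.3975 ms.
End-to-end = 10.4 ms.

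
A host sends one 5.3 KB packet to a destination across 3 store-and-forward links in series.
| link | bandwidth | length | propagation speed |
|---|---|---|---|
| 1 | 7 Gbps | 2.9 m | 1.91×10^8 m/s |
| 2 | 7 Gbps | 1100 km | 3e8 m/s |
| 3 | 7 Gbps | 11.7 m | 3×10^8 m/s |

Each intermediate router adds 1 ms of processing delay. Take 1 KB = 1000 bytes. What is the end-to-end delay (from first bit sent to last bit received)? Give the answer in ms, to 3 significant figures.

L = 42400 bits.
Transmission delay per hop = L/R = 42400/7000000000 = 0.00605714 ms; 3 hops → 0.0181714 ms.
Propagation delays (d/s per hop): 1.51832e-05, 3.66667, 3.9e-05 ms; sum = 3.66672 ms.
Processing at 2 router(s): 2 × 1 ms = 2 ms.
End-to-end = 5.68 ms.

5.68 ms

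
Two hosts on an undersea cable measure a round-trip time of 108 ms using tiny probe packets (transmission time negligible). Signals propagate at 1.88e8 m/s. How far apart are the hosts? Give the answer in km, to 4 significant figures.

One-way propagation = RTT/2 = 54 ms.
d = s × t = 188000000 × 0.054 = 10150 km.

10150 km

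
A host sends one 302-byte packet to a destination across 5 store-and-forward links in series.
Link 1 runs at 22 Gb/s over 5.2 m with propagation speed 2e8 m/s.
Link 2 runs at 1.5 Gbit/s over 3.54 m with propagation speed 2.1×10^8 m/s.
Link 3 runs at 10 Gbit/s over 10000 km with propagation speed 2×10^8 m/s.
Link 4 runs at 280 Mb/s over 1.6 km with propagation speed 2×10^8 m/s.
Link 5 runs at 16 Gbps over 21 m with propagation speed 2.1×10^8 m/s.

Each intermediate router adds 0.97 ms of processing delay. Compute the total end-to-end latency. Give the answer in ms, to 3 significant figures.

53.9 ms

L = 302 × 8 = 2416 bits.
Transmission delays (L/R per hop): 0.000109818, 0.00161067, 0.0002416, 0.00862857, 0.000151 ms; sum = 0.0107417 ms.
Propagation delays (d/s per hop): 2.6e-05, 1.68571e-05, 50, 0.008, 0.0001 ms; sum = 50.0081 ms.
Processing at 4 router(s): 4 × 0.97 ms = 3.88 ms.
End-to-end = 53.9 ms.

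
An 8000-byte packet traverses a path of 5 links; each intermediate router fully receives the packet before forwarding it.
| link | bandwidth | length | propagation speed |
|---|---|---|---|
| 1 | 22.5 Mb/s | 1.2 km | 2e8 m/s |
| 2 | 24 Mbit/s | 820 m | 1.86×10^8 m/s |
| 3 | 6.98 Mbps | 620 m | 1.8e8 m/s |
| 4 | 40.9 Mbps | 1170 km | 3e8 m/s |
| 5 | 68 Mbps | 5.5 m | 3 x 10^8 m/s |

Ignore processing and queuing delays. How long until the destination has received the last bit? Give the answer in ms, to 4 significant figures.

21.10 ms

L = 8000 × 8 = 64000 bits.
Transmission delays (L/R per hop): 2.84444, 2.66667, 9.16905, 1.56479, 0.941176 ms; sum = 17.1861 ms.
Propagation delays (d/s per hop): 0.006, 0.0044086, 0.00344444, 3.9, 1.83333e-05 ms; sum = 3.91387 ms.
End-to-end = 21.10 ms.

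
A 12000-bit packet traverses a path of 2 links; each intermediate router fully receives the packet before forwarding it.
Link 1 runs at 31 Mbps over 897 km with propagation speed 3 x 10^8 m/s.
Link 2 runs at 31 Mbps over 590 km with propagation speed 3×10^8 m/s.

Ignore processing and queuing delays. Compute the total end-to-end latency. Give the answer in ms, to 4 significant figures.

5.731 ms

Transmission delay per hop = L/R = 12000/31000000 = 0.387097 ms; 2 hops → 0.774194 ms.
Propagation delays (d/s per hop): 2.99, 1.96667 ms; sum = 4.95667 ms.
End-to-end = 5.731 ms.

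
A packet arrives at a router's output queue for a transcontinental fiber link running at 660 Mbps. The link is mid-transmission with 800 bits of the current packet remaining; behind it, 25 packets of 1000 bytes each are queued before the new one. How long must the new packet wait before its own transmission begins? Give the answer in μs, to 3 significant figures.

Each queued packet: L/R = 8000/660000000 = 12.1212 μs.
25 queued → 303.03 μs.
Plus remaining 800 bits of current packet: 1.21212 μs.
Queuing delay = 304 μs.

304 μs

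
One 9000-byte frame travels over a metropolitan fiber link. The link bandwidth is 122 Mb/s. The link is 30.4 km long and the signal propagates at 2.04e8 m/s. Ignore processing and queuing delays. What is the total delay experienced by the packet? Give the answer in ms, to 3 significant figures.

L = 9000 × 8 = 72000 bits.
Transmission delay = L/R = 72000 / 122000000 = 0.590164 ms.
Propagation delay = d/s = 30400 m / 204000000 m/s = 0.14902 ms.
Total = 0.739 ms.

0.739 ms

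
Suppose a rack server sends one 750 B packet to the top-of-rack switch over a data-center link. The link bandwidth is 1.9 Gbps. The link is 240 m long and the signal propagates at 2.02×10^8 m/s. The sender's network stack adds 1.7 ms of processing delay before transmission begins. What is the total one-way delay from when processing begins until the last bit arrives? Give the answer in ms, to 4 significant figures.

1.704 ms

L = 750 × 8 = 6000 bits.
Transmission delay = L/R = 6000 / 1900000000 = 0.00315789 ms.
Propagation delay = d/s = 240 m / 202000000 m/s = 0.00118812 ms.
Plus processing delay 1.7 ms = 1.7 ms.
Total = 1.704 ms.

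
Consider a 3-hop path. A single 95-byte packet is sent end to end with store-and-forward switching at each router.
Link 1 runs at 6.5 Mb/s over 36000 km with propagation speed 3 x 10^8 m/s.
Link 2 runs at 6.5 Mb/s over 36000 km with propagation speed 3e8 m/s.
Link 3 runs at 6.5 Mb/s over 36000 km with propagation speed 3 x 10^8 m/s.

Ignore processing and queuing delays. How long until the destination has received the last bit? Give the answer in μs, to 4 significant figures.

L = 95 × 8 = 760 bits.
Transmission delay per hop = L/R = 760/6500000 = 116.923 μs; 3 hops → 350.769 μs.
Propagation delays (d/s per hop): 120000, 120000, 120000 μs; sum = 360000 μs.
End-to-end = 360400 μs.

360400 μs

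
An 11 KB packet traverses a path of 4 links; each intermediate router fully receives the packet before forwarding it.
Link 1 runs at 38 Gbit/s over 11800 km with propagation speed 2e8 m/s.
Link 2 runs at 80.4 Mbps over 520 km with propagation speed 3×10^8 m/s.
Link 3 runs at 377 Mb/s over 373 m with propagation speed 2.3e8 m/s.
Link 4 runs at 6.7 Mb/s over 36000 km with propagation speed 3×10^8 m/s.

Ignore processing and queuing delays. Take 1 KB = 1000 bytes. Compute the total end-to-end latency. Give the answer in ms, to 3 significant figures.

195 ms

L = 88000 bits.
Transmission delays (L/R per hop): 0.00231579, 1.09453, 0.233422, 13.1343 ms; sum = 14.4646 ms.
Propagation delays (d/s per hop): 59, 1.73333, 0.00162174, 120 ms; sum = 180.735 ms.
End-to-end = 195 ms.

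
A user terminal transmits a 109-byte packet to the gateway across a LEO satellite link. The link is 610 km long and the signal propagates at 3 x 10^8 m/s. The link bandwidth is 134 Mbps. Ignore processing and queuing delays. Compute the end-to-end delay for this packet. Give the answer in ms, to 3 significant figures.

L = 109 × 8 = 872 bits.
Transmission delay = L/R = 872 / 134000000 = 0.00650746 ms.
Propagation delay = d/s = 610000 m / 300000000 m/s = 2.03333 ms.
Total = 2.04 ms.

2.04 ms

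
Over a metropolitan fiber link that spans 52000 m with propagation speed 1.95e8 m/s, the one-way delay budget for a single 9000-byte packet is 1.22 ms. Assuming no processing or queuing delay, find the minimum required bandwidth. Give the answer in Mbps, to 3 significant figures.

L = 72000 bits.
Propagation delay = 52000 / 195000000 = 0.266667 ms.
Transmission budget = 1.22 − 0.266667 = 0.953333 ms.
R ≥ L / t_tx = 72000 bits / 0.000953333 s = 75.5 Mbps.

75.5 Mbps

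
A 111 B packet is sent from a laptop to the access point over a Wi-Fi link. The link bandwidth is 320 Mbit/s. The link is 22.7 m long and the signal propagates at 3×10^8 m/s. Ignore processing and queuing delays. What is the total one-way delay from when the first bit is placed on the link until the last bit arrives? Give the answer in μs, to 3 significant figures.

L = 111 × 8 = 888 bits.
Transmission delay = L/R = 888 / 320000000 = 2.775 μs.
Propagation delay = d/s = 22.7 m / 300000000 m/s = 0.0756667 μs.
Total = 2.85 μs.

2.85 μs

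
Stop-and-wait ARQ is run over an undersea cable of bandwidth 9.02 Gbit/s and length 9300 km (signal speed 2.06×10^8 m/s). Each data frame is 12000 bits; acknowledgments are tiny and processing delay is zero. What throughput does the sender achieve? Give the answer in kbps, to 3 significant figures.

133 kbps

t_tx = L/R = 12000/9020000000 = 1.33038e-06 s.
t_prop = 9300000/206000000 = 0.0451456 s; RTT = 0.0902913 s.
Cycle = t_tx + RTT = 0.0902926 s.
Throughput = L / cycle = 12000 / 0.0902926 = 133 kbps.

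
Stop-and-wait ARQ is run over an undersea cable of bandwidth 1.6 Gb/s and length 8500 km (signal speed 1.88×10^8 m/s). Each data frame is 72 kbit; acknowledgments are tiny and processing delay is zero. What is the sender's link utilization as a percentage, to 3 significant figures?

0.0497 %

t_tx = L/R = 72000/1600000000 = 4.5e-05 s.
t_prop = 8500000/188000000 = 0.0452128 s; RTT = 0.0904255 s.
Cycle = t_tx + RTT = 0.0904705 s.
Utilization = t_tx / cycle = 4.5e-05/0.0904705 = 0.0497 %.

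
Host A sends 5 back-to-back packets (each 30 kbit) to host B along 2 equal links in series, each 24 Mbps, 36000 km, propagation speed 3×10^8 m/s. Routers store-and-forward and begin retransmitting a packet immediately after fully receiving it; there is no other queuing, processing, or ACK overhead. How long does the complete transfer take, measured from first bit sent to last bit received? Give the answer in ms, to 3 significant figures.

Per-hop transmission t_tx = L/R = 30000/24000000 = 1.25 ms.
Per-hop propagation t_prop = 36000000/300000000 = 120 ms.
Pipeline fill: first packet needs 2·t_tx to clear all hops; remaining 4 packets each add one t_tx.
Total = (2+5-1)·t_tx + 2·t_prop = 6·1.25 + 2·120 = 248 ms.

248 ms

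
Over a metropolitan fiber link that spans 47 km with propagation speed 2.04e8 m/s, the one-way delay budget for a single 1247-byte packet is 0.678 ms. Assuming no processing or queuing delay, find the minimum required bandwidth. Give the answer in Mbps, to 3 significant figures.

L = 9976 bits.
Propagation delay = 47000 / 204000000 = 0.230392 ms.
Transmission budget = 0.678 − 0.230392 = 0.447608 ms.
R ≥ L / t_tx = 9976 bits / 0.000447608 s = 22.3 Mbps.

22.3 Mbps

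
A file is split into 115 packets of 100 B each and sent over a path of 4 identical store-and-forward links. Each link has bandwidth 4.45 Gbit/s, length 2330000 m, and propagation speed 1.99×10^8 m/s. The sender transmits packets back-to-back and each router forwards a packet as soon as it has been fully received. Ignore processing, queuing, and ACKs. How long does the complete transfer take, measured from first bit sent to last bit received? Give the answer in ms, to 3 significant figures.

46.9 ms

Per-hop transmission t_tx = L/R = 800/4450000000 = 0.000179775 ms.
Per-hop propagation t_prop = 2330000/199000000 = 11.7085 ms.
Pipeline fill: first packet needs 4·t_tx to clear all hops; remaining 114 packets each add one t_tx.
Total = (4+115-1)·t_tx + 4·t_prop = 118·0.000179775 + 4·11.7085 = 46.9 ms.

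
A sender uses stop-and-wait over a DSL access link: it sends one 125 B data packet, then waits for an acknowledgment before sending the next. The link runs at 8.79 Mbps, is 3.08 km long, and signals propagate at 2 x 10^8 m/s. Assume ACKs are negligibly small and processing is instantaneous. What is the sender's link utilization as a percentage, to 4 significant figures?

78.69 %

t_tx = L/R = 1000/8790000 = 0.000113766 s.
t_prop = 3080/200000000 = 1.54e-05 s; RTT = 3.08e-05 s.
Cycle = t_tx + RTT = 0.000144566 s.
Utilization = t_tx / cycle = 0.000113766/0.000144566 = 78.69 %.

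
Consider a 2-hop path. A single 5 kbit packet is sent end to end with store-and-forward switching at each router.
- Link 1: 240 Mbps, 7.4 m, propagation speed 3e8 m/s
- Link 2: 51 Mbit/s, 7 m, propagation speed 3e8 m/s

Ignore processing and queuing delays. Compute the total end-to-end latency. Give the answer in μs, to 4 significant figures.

118.9 μs

L = 5000 bits.
Transmission delays (L/R per hop): 20.8333, 98.0392 μs; sum = 118.873 μs.
Propagation delays (d/s per hop): 0.0246667, 0.0233333 μs; sum = 0.048 μs.
End-to-end = 118.9 μs.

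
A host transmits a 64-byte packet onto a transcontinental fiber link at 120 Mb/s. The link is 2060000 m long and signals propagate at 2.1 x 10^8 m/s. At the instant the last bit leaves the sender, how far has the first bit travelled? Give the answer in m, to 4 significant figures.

t_tx = L/R = 512/120000000 = 4.26667e-06 s.
Distance = s × t_tx = 210000000 × 4.26667e-06 = 896.0 m.

896.0 m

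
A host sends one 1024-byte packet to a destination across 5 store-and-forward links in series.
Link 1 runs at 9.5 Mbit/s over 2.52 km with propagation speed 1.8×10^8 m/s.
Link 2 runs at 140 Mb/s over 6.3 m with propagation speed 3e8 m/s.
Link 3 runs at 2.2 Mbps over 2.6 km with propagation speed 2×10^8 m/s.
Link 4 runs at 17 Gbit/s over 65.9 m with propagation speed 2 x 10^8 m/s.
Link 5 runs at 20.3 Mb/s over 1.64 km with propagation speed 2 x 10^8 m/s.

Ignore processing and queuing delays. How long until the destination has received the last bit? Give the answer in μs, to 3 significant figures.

L = 1024 × 8 = 8192 bits.
Transmission delays (L/R per hop): 862.316, 58.5143, 3723.64, 0.481882, 403.547 μs; sum = 5048.5 μs.
Propagation delays (d/s per hop): 14, 0.021, 13, 0.3295, 8.2 μs; sum = 35.5505 μs.
End-to-end = 5080 μs.

5080 μs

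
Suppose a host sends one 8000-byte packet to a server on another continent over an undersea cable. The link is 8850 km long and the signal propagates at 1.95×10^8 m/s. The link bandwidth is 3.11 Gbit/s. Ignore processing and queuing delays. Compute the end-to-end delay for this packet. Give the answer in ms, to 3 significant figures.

L = 8000 × 8 = 64000 bits.
Transmission delay = L/R = 64000 / 3110000000 = 0.0205788 ms.
Propagation delay = d/s = 8850000 m / 195000000 m/s = 45.3846 ms.
Total = 45.4 ms.

45.4 ms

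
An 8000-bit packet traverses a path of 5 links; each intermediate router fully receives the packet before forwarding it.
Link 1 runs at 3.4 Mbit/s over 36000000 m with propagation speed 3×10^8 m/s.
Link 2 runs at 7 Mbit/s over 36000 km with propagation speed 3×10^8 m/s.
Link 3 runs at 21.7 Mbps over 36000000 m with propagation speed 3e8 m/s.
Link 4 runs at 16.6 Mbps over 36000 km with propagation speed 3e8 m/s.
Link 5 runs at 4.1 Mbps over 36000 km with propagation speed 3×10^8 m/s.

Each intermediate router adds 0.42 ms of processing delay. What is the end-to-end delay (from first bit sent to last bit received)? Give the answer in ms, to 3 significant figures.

Transmission delays (L/R per hop): 2.35294, 1.14286, 0.368664, 0.481928, 1.95122 ms; sum = 6.29761 ms.
Propagation delays (d/s per hop): 120, 120, 120, 120, 120 ms; sum = 600 ms.
Processing at 4 router(s): 4 × 0.42 ms = 1.68 ms.
End-to-end = 608 ms.

608 ms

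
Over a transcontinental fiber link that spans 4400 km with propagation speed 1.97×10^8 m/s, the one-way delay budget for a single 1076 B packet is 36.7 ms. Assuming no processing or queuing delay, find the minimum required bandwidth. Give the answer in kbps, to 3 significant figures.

L = 8608 bits.
Propagation delay = 4400000 / 197000000 = 22.335 ms.
Transmission budget = 36.7 − 22.335 = 14.365 ms.
R ≥ L / t_tx = 8608 bits / 0.014365 s = 599 kbps.

599 kbps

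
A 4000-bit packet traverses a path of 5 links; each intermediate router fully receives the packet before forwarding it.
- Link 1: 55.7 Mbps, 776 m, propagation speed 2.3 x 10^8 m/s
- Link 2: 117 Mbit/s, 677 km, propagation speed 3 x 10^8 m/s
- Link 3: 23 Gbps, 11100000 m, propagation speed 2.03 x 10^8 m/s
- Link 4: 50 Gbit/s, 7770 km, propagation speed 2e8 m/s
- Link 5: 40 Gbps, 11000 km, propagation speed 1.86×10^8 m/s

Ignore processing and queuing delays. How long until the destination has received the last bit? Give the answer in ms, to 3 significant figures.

Transmission delays (L/R per hop): 0.0718133, 0.034188, 0.000173913, 8e-05, 0.0001 ms; sum = 0.106355 ms.
Propagation delays (d/s per hop): 0.00337391, 2.25667, 54.6798, 38.85, 59.1398 ms; sum = 154.93 ms.
End-to-end = 155 ms.

155 ms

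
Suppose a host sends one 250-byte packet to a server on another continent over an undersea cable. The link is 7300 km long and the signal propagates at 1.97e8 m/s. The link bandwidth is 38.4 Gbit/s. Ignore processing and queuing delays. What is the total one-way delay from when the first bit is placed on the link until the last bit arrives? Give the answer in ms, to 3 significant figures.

37.1 ms

L = 250 × 8 = 2000 bits.
Transmission delay = L/R = 2000 / 38400000000 = 5.20833e-05 ms.
Propagation delay = d/s = 7300000 m / 197000000 m/s = 37.0558 ms.
Total = 37.1 ms.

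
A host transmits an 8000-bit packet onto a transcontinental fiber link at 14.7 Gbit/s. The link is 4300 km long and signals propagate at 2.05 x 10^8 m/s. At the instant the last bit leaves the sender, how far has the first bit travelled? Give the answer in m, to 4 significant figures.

111.6 m

t_tx = L/R = 8000/14700000000 = 5.44218e-07 s.
Distance = s × t_tx = 2.05e+08 × 5.44218e-07 = 111.6 m.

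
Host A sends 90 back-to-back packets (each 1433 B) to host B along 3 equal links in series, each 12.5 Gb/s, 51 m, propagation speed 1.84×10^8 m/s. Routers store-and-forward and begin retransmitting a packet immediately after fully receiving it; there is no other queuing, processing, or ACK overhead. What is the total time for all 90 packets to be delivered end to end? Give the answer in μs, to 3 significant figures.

85.2 μs

Per-hop transmission t_tx = L/R = 11464/12500000000 = 0.91712 μs.
Per-hop propagation t_prop = 51/184000000 = 0.277174 μs.
Pipeline fill: first packet needs 3·t_tx to clear all hops; remaining 89 packets each add one t_tx.
Total = (3+90-1)·t_tx + 3·t_prop = 92·0.91712 + 3·0.277174 = 85.2 μs.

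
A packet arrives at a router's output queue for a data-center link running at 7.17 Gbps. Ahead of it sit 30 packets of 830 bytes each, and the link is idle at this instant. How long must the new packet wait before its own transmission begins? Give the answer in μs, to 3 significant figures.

Each queued packet: L/R = 6640/7170000000 = 0.926081 μs.
30 queued → 27.7824 μs.
Queuing delay = 27.8 μs.

27.8 μs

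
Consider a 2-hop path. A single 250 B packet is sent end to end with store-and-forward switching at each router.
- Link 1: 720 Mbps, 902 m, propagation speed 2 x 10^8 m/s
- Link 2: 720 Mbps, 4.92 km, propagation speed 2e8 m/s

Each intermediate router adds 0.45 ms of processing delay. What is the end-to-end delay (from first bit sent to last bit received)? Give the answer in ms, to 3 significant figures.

L = 250 × 8 = 2000 bits.
Transmission delay per hop = L/R = 2000/720000000 = 0.00277778 ms; 2 hops → 0.00555556 ms.
Propagation delays (d/s per hop): 0.00451, 0.0246 ms; sum = 0.02911 ms.
Processing at 1 router(s): 1 × 0.45 ms = 0.45 ms.
End-to-end = 0.485 ms.

0.485 ms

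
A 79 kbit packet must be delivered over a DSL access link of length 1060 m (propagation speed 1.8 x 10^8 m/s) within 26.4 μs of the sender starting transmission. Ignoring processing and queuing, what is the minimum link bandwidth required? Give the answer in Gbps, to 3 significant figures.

Propagation delay = 1060 / 180000000 = 5.88889 μs.
Transmission budget = 26.4 − 5.88889 = 20.5111 μs.
R ≥ L / t_tx = 79000 bits / 2.05111e-05 s = 3.85 Gbps.

3.85 Gbps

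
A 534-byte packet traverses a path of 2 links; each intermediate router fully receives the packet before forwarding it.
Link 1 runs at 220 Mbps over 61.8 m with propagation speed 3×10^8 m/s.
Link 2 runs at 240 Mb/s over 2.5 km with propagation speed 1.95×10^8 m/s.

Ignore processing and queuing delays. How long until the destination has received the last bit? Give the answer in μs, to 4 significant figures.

50.24 μs

L = 534 × 8 = 4272 bits.
Transmission delays (L/R per hop): 19.4182, 17.8 μs; sum = 37.2182 μs.
Propagation delays (d/s per hop): 0.206, 12.8205 μs; sum = 13.0265 μs.
End-to-end = 50.24 μs.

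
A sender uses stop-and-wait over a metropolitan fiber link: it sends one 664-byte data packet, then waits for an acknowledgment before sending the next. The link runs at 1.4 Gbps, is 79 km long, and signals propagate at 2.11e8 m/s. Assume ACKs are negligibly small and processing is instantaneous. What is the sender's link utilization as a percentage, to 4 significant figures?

0.5042 %

t_tx = L/R = 5312/1400000000 = 3.79429e-06 s.
t_prop = 79000/211000000 = 0.000374408 s; RTT = 0.000748815 s.
Cycle = t_tx + RTT = 0.000752609 s.
Utilization = t_tx / cycle = 3.79429e-06/0.000752609 = 0.5042 %.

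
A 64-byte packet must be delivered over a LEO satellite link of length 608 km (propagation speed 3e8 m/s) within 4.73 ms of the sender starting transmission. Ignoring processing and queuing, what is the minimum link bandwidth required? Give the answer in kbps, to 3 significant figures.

189 kbps

L = 512 bits.
Propagation delay = 608000 / 300000000 = 2.02667 ms.
Transmission budget = 4.73 − 2.02667 = 2.70333 ms.
R ≥ L / t_tx = 512 bits / 0.00270333 s = 189 kbps.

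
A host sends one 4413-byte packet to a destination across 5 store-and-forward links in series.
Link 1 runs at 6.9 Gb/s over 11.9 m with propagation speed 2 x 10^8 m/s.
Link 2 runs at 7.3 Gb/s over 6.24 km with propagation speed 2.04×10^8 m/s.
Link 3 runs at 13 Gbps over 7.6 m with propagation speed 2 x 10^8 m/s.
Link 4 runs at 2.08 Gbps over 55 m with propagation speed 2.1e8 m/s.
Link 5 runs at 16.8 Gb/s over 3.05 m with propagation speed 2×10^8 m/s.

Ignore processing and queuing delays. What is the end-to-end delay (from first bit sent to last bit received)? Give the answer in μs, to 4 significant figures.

62.71 μs

L = 4413 × 8 = 35304 bits.
Transmission delays (L/R per hop): 5.11652, 4.83616, 2.71569, 16.9731, 2.10143 μs; sum = 31.7429 μs.
Propagation delays (d/s per hop): 0.0595, 30.5882, 0.038, 0.261905, 0.01525 μs; sum = 30.9629 μs.
End-to-end = 62.71 μs.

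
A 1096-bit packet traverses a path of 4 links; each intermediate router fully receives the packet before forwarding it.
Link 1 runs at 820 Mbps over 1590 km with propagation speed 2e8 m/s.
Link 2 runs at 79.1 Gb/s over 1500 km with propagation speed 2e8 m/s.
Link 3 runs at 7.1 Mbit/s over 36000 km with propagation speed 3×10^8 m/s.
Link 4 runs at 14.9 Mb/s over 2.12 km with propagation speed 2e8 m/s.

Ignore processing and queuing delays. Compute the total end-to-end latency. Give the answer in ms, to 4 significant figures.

Transmission delays (L/R per hop): 0.00133659, 1.38559e-05, 0.154366, 0.073557 ms; sum = 0.229274 ms.
Propagation delays (d/s per hop): 7.95, 7.5, 120, 0.0106 ms; sum = 135.461 ms.
End-to-end = 135.7 ms.

135.7 ms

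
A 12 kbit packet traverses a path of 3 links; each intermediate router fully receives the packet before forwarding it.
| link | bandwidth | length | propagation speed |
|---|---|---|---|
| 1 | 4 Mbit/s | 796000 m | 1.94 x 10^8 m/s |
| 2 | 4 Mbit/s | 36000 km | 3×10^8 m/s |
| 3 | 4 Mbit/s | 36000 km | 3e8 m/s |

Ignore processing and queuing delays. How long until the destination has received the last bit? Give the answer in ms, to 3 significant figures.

L = 12000 bits.
Transmission delay per hop = L/R = 12000/4000000 = 3 ms; 3 hops → 9 ms.
Propagation delays (d/s per hop): 4.10309, 120, 120 ms; sum = 244.103 ms.
End-to-end = 253 ms.

253 ms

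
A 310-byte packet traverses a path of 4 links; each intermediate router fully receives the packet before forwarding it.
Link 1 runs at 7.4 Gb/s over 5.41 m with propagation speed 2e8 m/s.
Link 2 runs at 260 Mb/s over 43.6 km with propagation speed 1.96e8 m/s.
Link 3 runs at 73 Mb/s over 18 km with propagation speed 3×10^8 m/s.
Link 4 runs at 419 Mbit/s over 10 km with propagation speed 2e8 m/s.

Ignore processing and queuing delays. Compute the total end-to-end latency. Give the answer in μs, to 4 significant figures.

L = 310 × 8 = 2480 bits.
Transmission delays (L/R per hop): 0.335135, 9.53846, 33.9726, 5.91885 μs; sum = 49.7651 μs.
Propagation delays (d/s per hop): 0.02705, 222.449, 60, 50 μs; sum = 332.476 μs.
End-to-end = 382.2 μs.

382.2 μs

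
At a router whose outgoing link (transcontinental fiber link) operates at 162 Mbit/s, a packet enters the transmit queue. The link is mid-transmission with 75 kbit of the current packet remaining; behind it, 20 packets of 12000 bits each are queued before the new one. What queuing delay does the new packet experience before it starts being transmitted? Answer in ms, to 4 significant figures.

1.944 ms

Each queued packet: L/R = 12000/162000000 = 0.0740741 ms.
20 queued → 1.48148 ms.
Plus remaining 75000 bits of current packet: 0.462963 ms.
Queuing delay = 1.944 ms.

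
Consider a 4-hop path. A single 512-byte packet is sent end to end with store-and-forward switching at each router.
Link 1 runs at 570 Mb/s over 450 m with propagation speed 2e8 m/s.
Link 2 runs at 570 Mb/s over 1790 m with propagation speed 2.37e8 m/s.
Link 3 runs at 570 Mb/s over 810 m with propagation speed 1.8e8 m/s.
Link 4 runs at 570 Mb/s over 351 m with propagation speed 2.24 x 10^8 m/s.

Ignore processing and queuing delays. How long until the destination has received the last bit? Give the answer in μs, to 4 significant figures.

44.61 μs

L = 512 × 8 = 4096 bits.
Transmission delay per hop = L/R = 4096/570000000 = 7.18596 μs; 4 hops → 28.7439 μs.
Propagation delays (d/s per hop): 2.25, 7.55274, 4.5, 1.56696 μs; sum = 15.8697 μs.
End-to-end = 44.61 μs.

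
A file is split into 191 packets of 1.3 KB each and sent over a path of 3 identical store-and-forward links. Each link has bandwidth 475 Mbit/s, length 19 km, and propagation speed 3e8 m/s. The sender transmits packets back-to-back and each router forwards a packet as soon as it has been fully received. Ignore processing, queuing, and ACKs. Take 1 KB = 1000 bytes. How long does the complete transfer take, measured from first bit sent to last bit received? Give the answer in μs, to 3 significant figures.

Per-hop transmission t_tx = L/R = 10400/475000000 = 21.8947 μs.
Per-hop propagation t_prop = 19000/300000000 = 63.3333 μs.
Pipeline fill: first packet needs 3·t_tx to clear all hops; remaining 190 packets each add one t_tx.
Total = (3+191-1)·t_tx + 3·t_prop = 193·21.8947 + 3·63.3333 = 4420 μs.

4420 μs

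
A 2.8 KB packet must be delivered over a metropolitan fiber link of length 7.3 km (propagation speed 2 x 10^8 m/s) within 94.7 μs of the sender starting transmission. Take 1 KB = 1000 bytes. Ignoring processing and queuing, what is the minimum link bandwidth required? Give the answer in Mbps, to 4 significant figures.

L = 22400 bits.
Propagation delay = 7300 / 200000000 = 36.5 μs.
Transmission budget = 94.7 − 36.5 = 58.2 μs.
R ≥ L / t_tx = 22400 bits / 5.82e-05 s = 384.9 Mbps.

384.9 Mbps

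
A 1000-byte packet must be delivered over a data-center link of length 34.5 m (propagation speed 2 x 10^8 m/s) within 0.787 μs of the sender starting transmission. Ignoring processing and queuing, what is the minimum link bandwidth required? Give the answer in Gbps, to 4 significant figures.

L = 8000 bits.
Propagation delay = 34.5 / 200000000 = 0.1725 μs.
Transmission budget = 0.787 − 0.1725 = 0.6145 μs.
R ≥ L / t_tx = 8000 bits / 6.145e-07 s = 13.02 Gbps.

13.02 Gbps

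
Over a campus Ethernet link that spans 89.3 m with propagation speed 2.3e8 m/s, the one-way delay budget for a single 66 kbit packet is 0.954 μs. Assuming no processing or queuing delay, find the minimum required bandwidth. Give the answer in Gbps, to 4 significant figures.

Propagation delay = 89.3 / 2.3e+08 = 0.388261 μs.
Transmission budget = 0.954 − 0.388261 = 0.565739 μs.
R ≥ L / t_tx = 66000 bits / 5.65739e-07 s = 116.7 Gbps.

116.7 Gbps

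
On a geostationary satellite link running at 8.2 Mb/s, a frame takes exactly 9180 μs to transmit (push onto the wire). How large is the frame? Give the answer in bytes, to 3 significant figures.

L = R × t_tx = 8.2e+06 b/s × 0.00918 s = 75276 bits.
In bytes: 75276 / 8 = 9410 bytes.

9410 bytes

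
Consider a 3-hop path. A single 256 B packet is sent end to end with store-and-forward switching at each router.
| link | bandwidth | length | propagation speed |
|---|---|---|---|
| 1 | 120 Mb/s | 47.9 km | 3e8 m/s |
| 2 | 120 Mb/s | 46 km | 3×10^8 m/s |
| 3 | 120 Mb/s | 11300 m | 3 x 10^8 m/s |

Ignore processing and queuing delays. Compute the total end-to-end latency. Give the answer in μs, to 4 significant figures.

L = 256 × 8 = 2048 bits.
Transmission delay per hop = L/R = 2048/120000000 = 17.0667 μs; 3 hops → 51.2 μs.
Propagation delays (d/s per hop): 159.667, 153.333, 37.6667 μs; sum = 350.667 μs.
End-to-end = 401.9 μs.

401.9 μs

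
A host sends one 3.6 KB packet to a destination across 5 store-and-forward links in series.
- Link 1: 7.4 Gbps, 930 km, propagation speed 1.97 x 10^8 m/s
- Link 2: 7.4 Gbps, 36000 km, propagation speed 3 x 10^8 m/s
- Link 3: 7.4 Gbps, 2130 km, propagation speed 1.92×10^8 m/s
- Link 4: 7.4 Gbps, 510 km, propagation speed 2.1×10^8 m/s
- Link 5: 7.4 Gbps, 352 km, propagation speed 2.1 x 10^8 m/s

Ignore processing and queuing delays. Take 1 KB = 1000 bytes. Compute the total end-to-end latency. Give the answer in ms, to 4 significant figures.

139.9 ms

L = 28800 bits.
Transmission delay per hop = L/R = 28800/7400000000 = 0.00389189 ms; 5 hops → 0.0194595 ms.
Propagation delays (d/s per hop): 4.72081, 120, 11.0938, 2.42857, 1.67619 ms; sum = 139.919 ms.
End-to-end = 139.9 ms.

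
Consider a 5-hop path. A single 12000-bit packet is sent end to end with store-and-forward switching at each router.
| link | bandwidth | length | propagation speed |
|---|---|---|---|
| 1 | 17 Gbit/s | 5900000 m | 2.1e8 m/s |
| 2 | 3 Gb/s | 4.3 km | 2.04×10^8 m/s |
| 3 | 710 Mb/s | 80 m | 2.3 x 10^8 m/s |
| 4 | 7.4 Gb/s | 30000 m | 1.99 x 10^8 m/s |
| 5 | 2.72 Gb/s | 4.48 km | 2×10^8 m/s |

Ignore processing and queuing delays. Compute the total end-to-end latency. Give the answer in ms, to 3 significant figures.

28.3 ms

Transmission delays (L/R per hop): 0.000705882, 0.004, 0.0169014, 0.00162162, 0.00441176 ms; sum = 0.0276407 ms.
Propagation delays (d/s per hop): 28.0952, 0.0210784, 0.000347826, 0.150754, 0.0224 ms; sum = 28.2898 ms.
End-to-end = 28.3 ms.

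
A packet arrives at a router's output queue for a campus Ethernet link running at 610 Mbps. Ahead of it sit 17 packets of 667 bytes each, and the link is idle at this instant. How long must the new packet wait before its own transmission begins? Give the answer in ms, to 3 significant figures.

Each queued packet: L/R = 5336/610000000 = 0.00874754 ms.
17 queued → 0.148708 ms.
Queuing delay = 0.149 ms.

0.149 ms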